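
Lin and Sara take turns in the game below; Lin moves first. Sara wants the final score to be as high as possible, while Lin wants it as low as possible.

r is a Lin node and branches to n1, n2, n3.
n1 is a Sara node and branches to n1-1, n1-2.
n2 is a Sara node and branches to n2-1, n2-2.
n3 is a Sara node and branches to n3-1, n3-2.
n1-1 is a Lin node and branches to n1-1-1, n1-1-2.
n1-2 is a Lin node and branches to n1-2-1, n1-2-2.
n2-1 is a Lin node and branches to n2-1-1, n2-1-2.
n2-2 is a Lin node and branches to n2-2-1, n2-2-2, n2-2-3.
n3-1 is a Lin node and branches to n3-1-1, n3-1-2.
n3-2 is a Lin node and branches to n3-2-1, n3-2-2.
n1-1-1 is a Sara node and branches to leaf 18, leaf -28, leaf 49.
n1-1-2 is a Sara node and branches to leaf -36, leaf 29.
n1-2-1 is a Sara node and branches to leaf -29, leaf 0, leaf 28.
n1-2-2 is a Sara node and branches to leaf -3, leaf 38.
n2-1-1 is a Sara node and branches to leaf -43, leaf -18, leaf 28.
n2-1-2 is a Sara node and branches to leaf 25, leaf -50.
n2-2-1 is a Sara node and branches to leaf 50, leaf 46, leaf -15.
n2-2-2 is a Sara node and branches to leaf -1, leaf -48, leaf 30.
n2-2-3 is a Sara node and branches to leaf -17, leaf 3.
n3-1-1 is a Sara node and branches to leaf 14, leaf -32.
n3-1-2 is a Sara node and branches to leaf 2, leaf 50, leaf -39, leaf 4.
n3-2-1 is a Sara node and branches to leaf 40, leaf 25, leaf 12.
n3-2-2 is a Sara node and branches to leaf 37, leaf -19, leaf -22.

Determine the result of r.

n1-1-1 (Sara): max(18, -28, 49) = 49
n1-1-2 (Sara): max(-36, 29) = 29
n1-1 (Lin): min(49, 29) = 29
n1-2-1 (Sara): max(-29, 0, 28) = 28
n1-2-2 (Sara): max(-3, 38) = 38
n1-2 (Lin): min(28, 38) = 28
n1 (Sara): max(29, 28) = 29
n2-1-1 (Sara): max(-43, -18, 28) = 28
n2-1-2 (Sara): max(25, -50) = 25
n2-1 (Lin): min(28, 25) = 25
n2-2-1 (Sara): max(50, 46, -15) = 50
n2-2-2 (Sara): max(-1, -48, 30) = 30
n2-2-3 (Sara): max(-17, 3) = 3
n2-2 (Lin): min(50, 30, 3) = 3
n2 (Sara): max(25, 3) = 25
n3-1-1 (Sara): max(14, -32) = 14
n3-1-2 (Sara): max(2, 50, -39, 4) = 50
n3-1 (Lin): min(14, 50) = 14
n3-2-1 (Sara): max(40, 25, 12) = 40
n3-2-2 (Sara): max(37, -19, -22) = 37
n3-2 (Lin): min(40, 37) = 37
n3 (Sara): max(14, 37) = 37
r (Lin): min(29, 25, 37) = 25

25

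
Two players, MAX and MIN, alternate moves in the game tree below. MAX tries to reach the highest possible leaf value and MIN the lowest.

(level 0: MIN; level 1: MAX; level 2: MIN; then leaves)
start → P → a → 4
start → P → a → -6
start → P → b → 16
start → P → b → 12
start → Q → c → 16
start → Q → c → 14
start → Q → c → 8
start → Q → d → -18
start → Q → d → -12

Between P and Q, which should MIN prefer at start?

a (MIN): min(4, -6) = -6
b (MIN): min(16, 12) = 12
P (MAX): max(-6, 12) = 12
c (MIN): min(16, 14, 8) = 8
d (MIN): min(-18, -12) = -18
Q (MAX): max(8, -18) = 8
MIN prefers the lower value; P=12, Q=8. Q is better since 8 < 12.

Q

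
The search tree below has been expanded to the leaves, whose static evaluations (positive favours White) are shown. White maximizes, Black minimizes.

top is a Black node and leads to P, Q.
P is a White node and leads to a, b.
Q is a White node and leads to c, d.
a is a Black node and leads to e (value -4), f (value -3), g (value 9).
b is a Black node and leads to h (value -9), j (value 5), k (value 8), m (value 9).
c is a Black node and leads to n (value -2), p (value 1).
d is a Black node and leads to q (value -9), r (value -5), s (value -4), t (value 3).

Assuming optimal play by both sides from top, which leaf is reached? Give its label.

a (Black): min(-4, -3, 9) = -4
b (Black): min(-9, 5, 8, 9) = -9
P (White): max(-4, -9) = -4
c (Black): min(-2, 1) = -2
d (Black): min(-9, -5, -4, 3) = -9
Q (White): max(-2, -9) = -2
top (Black): min(-4, -2) = -4
At top, Black picks P (lowest: -4).
At P, White picks a (highest: -4).
At a, Black picks e (lowest: -4).
Terminal value -4.

e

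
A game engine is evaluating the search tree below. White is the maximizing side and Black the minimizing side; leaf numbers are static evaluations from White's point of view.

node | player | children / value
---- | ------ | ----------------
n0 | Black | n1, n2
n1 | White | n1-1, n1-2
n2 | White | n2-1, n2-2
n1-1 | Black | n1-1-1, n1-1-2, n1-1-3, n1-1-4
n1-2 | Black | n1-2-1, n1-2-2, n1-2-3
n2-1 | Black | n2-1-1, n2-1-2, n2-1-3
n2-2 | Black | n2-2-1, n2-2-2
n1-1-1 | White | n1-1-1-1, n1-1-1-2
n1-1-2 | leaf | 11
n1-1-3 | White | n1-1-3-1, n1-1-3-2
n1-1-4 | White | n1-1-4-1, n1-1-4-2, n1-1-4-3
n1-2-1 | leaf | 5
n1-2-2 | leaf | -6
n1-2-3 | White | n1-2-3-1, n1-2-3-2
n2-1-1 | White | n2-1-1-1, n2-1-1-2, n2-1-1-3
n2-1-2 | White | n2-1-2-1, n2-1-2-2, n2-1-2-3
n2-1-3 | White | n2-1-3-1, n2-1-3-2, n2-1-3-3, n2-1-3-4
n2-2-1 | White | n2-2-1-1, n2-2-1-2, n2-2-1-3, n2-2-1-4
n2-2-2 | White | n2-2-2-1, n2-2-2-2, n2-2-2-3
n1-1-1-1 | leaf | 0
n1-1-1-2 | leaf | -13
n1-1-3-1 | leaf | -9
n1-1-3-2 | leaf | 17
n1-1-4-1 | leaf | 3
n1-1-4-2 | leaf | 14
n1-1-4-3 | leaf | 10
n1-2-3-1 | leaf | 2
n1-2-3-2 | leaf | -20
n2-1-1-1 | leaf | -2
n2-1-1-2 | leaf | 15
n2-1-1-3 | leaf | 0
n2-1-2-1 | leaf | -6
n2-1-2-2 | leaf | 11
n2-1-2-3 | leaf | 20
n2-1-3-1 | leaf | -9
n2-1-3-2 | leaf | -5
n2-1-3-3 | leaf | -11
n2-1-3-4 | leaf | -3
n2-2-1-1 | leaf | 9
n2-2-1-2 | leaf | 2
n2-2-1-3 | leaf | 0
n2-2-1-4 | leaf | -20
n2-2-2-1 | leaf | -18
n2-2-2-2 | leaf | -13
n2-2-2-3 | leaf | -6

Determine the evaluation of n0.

-3

n1-1-1 (White): max(0, -13) = 0
n1-1-3 (White): max(-9, 17) = 17
n1-1-4 (White): max(3, 14, 10) = 14
n1-1 (Black): min(0, 11, 17, 14) = 0
n1-2-3 (White): max(2, -20) = 2
n1-2 (Black): min(5, -6, 2) = -6
n1 (White): max(0, -6) = 0
n2-1-1 (White): max(-2, 15, 0) = 15
n2-1-2 (White): max(-6, 11, 20) = 20
n2-1-3 (White): max(-9, -5, -11, -3) = -3
n2-1 (Black): min(15, 20, -3) = -3
n2-2-1 (White): max(9, 2, 0, -20) = 9
n2-2-2 (White): max(-18, -13, -6) = -6
n2-2 (Black): min(9, -6) = -6
n2 (White): max(-3, -6) = -3
n0 (Black): min(0, -3) = -3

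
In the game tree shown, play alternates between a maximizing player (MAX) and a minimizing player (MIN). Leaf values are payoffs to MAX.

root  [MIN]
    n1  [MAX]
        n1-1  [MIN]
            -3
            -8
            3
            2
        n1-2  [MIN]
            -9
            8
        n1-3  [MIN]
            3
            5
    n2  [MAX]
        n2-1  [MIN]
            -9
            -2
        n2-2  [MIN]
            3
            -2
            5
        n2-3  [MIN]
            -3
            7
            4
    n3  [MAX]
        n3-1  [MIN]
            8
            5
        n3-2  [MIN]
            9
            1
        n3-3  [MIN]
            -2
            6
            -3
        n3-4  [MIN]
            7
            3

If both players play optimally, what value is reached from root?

n1-1 (MIN): min(-3, -8, 3, 2) = -8
n1-2 (MIN): min(-9, 8) = -9
n1-3 (MIN): min(3, 5) = 3
n1 (MAX): max(-8, -9, 3) = 3
n2-1 (MIN): min(-9, -2) = -9
n2-2 (MIN): min(3, -2, 5) = -2
n2-3 (MIN): min(-3, 7, 4) = -3
n2 (MAX): max(-9, -2, -3) = -2
n3-1 (MIN): min(8, 5) = 5
n3-2 (MIN): min(9, 1) = 1
n3-3 (MIN): min(-2, 6, -3) = -3
n3-4 (MIN): min(7, 3) = 3
n3 (MAX): max(5, 1, -3, 3) = 5
root (MIN): min(3, -2, 5) = -2

-2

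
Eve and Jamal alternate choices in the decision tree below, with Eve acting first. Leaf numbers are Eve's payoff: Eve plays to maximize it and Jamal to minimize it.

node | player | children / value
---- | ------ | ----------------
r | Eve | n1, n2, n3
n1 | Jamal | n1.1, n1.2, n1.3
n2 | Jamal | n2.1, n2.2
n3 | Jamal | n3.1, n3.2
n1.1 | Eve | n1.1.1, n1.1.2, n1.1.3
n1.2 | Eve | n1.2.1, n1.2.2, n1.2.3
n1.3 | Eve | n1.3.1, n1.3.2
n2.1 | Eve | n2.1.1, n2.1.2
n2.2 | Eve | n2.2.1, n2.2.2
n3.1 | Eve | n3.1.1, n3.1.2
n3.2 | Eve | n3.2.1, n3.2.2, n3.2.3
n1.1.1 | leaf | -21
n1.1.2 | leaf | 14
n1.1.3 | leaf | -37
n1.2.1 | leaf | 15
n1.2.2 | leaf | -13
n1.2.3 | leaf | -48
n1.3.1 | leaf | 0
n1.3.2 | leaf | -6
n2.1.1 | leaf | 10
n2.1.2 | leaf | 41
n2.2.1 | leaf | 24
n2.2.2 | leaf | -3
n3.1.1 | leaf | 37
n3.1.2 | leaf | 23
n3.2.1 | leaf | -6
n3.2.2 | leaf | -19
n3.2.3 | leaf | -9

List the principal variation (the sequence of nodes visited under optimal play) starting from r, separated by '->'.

r -> n2 -> n2.2 -> n2.2.1

n1.1 (Eve): max(-21, 14, -37) = 14
n1.2 (Eve): max(15, -13, -48) = 15
n1.3 (Eve): max(0, -6) = 0
n1 (Jamal): min(14, 15, 0) = 0
n2.1 (Eve): max(10, 41) = 41
n2.2 (Eve): max(24, -3) = 24
n2 (Jamal): min(41, 24) = 24
n3.1 (Eve): max(37, 23) = 37
n3.2 (Eve): max(-6, -19, -9) = -6
n3 (Jamal): min(37, -6) = -6
r (Eve): max(0, 24, -6) = 24
At r, Eve picks n2 (highest: 24).
At n2, Jamal picks n2.2 (lowest: 24).
At n2.2, Eve picks n2.2.1 (highest: 24).
Terminal value 24.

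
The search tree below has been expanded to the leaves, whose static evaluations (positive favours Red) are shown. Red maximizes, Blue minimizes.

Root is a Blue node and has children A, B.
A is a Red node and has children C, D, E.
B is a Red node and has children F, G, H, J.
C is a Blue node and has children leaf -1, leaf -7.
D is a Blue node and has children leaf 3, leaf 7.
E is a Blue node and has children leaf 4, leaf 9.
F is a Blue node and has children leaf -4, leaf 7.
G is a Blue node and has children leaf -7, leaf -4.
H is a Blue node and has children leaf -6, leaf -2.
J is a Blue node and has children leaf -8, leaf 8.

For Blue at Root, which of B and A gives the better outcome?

F (Blue): min(-4, 7) = -4
G (Blue): min(-7, -4) = -7
H (Blue): min(-6, -2) = -6
J (Blue): min(-8, 8) = -8
B (Red): max(-4, -7, -6, -8) = -4
C (Blue): min(-1, -7) = -7
D (Blue): min(3, 7) = 3
E (Blue): min(4, 9) = 4
A (Red): max(-7, 3, 4) = 4
Blue prefers the lower value; B=-4, A=4. B is better since -4 < 4.

B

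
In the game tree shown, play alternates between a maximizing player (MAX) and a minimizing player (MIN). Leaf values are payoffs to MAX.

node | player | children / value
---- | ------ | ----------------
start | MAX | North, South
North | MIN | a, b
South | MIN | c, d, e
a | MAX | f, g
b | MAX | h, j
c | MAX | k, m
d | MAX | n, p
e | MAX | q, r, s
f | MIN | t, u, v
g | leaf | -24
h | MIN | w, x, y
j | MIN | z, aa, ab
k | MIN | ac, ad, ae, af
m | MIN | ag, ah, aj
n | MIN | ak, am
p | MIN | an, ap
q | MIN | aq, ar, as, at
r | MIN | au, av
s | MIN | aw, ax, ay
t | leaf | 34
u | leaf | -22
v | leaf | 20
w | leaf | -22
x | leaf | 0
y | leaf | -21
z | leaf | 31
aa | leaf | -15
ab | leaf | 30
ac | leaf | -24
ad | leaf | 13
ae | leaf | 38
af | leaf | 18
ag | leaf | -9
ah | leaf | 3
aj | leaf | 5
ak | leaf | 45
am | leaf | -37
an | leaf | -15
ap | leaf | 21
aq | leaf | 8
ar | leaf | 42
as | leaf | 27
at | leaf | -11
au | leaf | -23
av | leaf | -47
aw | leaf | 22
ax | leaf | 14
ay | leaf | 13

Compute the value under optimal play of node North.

f (MIN): min(34, -22, 20) = -22
a (MAX): max(-22, -24) = -22
h (MIN): min(-22, 0, -21) = -22
j (MIN): min(31, -15, 30) = -15
b (MAX): max(-22, -15) = -15
North (MIN): min(-22, -15) = -22

-22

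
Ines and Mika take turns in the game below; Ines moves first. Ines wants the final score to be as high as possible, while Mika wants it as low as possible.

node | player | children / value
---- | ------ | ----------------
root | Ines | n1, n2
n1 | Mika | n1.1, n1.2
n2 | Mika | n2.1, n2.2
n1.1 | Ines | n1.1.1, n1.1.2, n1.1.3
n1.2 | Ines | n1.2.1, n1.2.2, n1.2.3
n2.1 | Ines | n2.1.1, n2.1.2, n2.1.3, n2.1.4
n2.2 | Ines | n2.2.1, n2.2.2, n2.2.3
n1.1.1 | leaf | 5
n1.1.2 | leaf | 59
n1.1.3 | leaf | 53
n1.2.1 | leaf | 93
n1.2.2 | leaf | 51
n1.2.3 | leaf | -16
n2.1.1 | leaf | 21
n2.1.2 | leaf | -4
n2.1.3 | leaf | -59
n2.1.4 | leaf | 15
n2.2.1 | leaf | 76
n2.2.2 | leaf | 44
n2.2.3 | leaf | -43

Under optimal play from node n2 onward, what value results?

n2.1 (Ines): max(21, -4, -59, 15) = 21
n2.2 (Ines): max(76, 44, -43) = 76
n2 (Mika): min(21, 76) = 21

21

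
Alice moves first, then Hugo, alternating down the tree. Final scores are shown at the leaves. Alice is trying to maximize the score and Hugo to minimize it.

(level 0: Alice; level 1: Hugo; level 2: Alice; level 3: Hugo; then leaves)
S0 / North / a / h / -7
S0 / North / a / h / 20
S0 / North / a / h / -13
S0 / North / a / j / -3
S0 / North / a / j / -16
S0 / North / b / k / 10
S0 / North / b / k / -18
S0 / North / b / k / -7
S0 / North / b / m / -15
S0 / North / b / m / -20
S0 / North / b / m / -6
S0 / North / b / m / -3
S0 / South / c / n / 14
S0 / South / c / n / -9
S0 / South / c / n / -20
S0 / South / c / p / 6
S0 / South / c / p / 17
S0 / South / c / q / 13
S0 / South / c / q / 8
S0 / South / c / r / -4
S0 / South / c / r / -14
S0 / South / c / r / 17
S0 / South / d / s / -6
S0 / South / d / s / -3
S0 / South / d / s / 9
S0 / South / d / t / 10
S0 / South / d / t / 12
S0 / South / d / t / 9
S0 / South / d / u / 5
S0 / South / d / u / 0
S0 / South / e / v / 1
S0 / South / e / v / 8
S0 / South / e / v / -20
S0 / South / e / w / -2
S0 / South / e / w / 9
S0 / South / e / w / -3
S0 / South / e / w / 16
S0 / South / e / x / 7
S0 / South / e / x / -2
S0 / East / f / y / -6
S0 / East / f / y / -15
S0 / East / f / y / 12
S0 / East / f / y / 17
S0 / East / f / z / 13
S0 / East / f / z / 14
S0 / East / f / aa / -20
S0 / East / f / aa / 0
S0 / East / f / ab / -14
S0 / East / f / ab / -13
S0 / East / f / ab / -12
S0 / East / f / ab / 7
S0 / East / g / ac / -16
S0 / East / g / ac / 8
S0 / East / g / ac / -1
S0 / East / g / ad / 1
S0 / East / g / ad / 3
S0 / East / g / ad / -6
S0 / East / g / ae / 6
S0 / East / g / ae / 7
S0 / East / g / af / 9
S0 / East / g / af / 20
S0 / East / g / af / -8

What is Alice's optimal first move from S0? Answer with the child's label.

East

h (Hugo): min(-7, 20, -13) = -13
j (Hugo): min(-3, -16) = -16
a (Alice): max(-13, -16) = -13
k (Hugo): min(10, -18, -7) = -18
m (Hugo): min(-15, -20, -6, -3) = -20
b (Alice): max(-18, -20) = -18
North (Hugo): min(-13, -18) = -18
n (Hugo): min(14, -9, -20) = -20
p (Hugo): min(6, 17) = 6
q (Hugo): min(13, 8) = 8
r (Hugo): min(-4, -14, 17) = -14
c (Alice): max(-20, 6, 8, -14) = 8
s (Hugo): min(-6, -3, 9) = -6
t (Hugo): min(10, 12, 9) = 9
u (Hugo): min(5, 0) = 0
d (Alice): max(-6, 9, 0) = 9
v (Hugo): min(1, 8, -20) = -20
w (Hugo): min(-2, 9, -3, 16) = -3
x (Hugo): min(7, -2) = -2
e (Alice): max(-20, -3, -2) = -2
South (Hugo): min(8, 9, -2) = -2
y (Hugo): min(-6, -15, 12, 17) = -15
z (Hugo): min(13, 14) = 13
aa (Hugo): min(-20, 0) = -20
ab (Hugo): min(-14, -13, -12, 7) = -14
f (Alice): max(-15, 13, -20, -14) = 13
ac (Hugo): min(-16, 8, -1) = -16
ad (Hugo): min(1, 3, -6) = -6
ae (Hugo): min(6, 7) = 6
af (Hugo): min(9, 20, -8) = -8
g (Alice): max(-16, -6, 6, -8) = 6
East (Hugo): min(13, 6) = 6
S0 (Alice): max(-18, -2, 6) = 6
Alice at S0 wants the highest of {North=-18, South=-2, East=6}, so chooses East.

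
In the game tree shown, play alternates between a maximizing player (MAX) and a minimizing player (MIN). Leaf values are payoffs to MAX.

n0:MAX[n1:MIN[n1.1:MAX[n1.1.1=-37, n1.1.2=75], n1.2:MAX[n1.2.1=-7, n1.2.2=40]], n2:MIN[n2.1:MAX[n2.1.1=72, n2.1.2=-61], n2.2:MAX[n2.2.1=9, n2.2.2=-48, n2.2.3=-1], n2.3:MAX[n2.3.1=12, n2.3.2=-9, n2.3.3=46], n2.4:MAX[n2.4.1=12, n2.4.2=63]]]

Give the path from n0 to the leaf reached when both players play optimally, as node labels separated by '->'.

n0 -> n1 -> n1.2 -> n1.2.2

n1.1 (MAX): max(-37, 75) = 75
n1.2 (MAX): max(-7, 40) = 40
n1 (MIN): min(75, 40) = 40
n2.1 (MAX): max(72, -61) = 72
n2.2 (MAX): max(9, -48, -1) = 9
n2.3 (MAX): max(12, -9, 46) = 46
n2.4 (MAX): max(12, 63) = 63
n2 (MIN): min(72, 9, 46, 63) = 9
n0 (MAX): max(40, 9) = 40
At n0, MAX picks n1 (highest: 40).
At n1, MIN picks n1.2 (lowest: 40).
At n1.2, MAX picks n1.2.2 (highest: 40).
Terminal value 40.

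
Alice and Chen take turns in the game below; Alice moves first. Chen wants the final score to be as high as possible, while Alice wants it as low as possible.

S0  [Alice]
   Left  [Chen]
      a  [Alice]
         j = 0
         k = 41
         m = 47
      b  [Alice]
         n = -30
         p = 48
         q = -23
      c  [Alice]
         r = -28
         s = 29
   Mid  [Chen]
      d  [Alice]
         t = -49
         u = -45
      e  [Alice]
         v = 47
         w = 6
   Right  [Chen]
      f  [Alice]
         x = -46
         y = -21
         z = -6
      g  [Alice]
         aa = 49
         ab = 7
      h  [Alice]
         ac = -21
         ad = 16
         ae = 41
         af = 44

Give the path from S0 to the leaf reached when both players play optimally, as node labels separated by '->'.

S0 -> Left -> a -> j

a (Alice): min(0, 41, 47) = 0
b (Alice): min(-30, 48, -23) = -30
c (Alice): min(-28, 29) = -28
Left (Chen): max(0, -30, -28) = 0
d (Alice): min(-49, -45) = -49
e (Alice): min(47, 6) = 6
Mid (Chen): max(-49, 6) = 6
f (Alice): min(-46, -21, -6) = -46
g (Alice): min(49, 7) = 7
h (Alice): min(-21, 16, 41, 44) = -21
Right (Chen): max(-46, 7, -21) = 7
S0 (Alice): min(0, 6, 7) = 0
At S0, Alice picks Left (lowest: 0).
At Left, Chen picks a (highest: 0).
At a, Alice picks j (lowest: 0).
Terminal value 0.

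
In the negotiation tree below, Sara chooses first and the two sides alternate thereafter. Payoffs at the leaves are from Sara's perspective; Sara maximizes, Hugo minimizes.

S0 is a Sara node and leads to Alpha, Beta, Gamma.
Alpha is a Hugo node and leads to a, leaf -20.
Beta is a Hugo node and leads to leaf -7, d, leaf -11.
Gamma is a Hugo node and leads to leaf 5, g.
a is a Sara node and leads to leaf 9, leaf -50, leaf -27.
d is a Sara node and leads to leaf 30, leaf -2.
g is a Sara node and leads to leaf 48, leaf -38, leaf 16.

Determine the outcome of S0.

a (Sara): max(9, -50, -27) = 9
Alpha (Hugo): min(9, -20) = -20
d (Sara): max(30, -2) = 30
Beta (Hugo): min(-7, 30, -11) = -11
g (Sara): max(48, -38, 16) = 48
Gamma (Hugo): min(5, 48) = 5
S0 (Sara): max(-20, -11, 5) = 5

5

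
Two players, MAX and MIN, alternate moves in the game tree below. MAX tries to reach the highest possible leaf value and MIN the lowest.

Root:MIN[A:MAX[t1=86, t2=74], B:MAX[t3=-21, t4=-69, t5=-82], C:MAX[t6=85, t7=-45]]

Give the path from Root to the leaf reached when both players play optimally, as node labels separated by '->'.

A (MAX): max(86, 74) = 86
B (MAX): max(-21, -69, -82) = -21
C (MAX): max(85, -45) = 85
Root (MIN): min(86, -21, 85) = -21
At Root, MIN picks B (lowest: -21).
At B, MAX picks t3 (highest: -21).
Terminal value -21.

Root -> B -> t3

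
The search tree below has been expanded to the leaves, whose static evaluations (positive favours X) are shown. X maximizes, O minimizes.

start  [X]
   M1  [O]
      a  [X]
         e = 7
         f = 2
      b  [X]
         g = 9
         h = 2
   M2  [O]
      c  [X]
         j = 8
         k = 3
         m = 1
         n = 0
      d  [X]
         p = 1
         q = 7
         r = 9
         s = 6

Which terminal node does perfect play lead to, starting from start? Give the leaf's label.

a (X): max(7, 2) = 7
b (X): max(9, 2) = 9
M1 (O): min(7, 9) = 7
c (X): max(8, 3, 1, 0) = 8
d (X): max(1, 7, 9, 6) = 9
M2 (O): min(8, 9) = 8
start (X): max(7, 8) = 8
At start, X picks M2 (highest: 8).
At M2, O picks c (lowest: 8).
At c, X picks j (highest: 8).
Terminal value 8.

j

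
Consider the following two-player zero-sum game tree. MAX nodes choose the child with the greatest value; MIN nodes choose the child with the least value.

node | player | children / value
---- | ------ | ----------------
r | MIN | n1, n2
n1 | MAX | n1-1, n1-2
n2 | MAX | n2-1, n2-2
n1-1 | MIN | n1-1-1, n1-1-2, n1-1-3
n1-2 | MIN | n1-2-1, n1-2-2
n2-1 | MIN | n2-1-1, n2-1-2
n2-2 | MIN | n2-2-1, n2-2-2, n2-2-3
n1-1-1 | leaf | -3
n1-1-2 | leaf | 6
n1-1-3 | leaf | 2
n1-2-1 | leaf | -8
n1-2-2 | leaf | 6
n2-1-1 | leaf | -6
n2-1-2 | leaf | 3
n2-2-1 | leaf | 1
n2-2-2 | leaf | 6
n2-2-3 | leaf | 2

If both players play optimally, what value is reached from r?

n1-1 (MIN): min(-3, 6, 2) = -3
n1-2 (MIN): min(-8, 6) = -8
n1 (MAX): max(-3, -8) = -3
n2-1 (MIN): min(-6, 3) = -6
n2-2 (MIN): min(1, 6, 2) = 1
n2 (MAX): max(-6, 1) = 1
r (MIN): min(-3, 1) = -3

-3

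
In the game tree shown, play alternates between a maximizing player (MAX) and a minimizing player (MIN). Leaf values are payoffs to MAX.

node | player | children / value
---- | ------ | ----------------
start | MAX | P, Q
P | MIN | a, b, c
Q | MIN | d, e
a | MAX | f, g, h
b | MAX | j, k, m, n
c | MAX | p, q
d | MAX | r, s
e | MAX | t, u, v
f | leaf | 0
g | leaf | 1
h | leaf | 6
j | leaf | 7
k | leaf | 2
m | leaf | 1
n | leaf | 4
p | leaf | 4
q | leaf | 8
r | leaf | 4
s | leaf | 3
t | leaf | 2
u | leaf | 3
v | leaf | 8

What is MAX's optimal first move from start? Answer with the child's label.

P

a (MAX): max(0, 1, 6) = 6
b (MAX): max(7, 2, 1, 4) = 7
c (MAX): max(4, 8) = 8
P (MIN): min(6, 7, 8) = 6
d (MAX): max(4, 3) = 4
e (MAX): max(2, 3, 8) = 8
Q (MIN): min(4, 8) = 4
start (MAX): max(6, 4) = 6
MAX at start wants the highest of {P=6, Q=4}, so chooses P.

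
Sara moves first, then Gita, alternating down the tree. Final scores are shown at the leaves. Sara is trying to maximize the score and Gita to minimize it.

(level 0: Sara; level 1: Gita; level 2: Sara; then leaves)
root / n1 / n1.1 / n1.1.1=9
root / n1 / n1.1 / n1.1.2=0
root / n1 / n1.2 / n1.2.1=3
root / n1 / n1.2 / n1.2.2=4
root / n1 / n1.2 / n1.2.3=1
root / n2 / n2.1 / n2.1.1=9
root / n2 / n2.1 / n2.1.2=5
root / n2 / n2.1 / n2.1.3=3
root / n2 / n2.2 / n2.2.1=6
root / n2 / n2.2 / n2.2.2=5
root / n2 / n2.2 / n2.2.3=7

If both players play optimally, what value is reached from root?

7

n1.1 (Sara): max(9, 0) = 9
n1.2 (Sara): max(3, 4, 1) = 4
n1 (Gita): min(9, 4) = 4
n2.1 (Sara): max(9, 5, 3) = 9
n2.2 (Sara): max(6, 5, 7) = 7
n2 (Gita): min(9, 7) = 7
root (Sara): max(4, 7) = 7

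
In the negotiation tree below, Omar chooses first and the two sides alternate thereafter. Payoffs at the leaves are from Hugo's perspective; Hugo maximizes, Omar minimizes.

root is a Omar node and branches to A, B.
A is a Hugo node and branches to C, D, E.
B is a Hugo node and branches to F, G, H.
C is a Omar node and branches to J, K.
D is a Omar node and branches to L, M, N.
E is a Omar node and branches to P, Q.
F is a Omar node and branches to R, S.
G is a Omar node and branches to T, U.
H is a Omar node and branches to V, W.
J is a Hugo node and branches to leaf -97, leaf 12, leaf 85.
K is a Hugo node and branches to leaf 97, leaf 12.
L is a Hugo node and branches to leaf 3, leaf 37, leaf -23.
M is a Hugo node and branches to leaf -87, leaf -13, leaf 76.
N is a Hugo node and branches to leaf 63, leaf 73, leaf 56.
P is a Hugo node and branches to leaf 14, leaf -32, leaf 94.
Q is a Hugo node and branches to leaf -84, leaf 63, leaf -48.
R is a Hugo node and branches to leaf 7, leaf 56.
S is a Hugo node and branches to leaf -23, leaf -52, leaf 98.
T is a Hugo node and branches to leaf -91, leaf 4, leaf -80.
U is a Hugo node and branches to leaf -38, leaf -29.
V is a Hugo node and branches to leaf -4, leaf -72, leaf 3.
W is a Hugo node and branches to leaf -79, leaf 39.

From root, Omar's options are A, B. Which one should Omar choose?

J (Hugo): max(-97, 12, 85) = 85
K (Hugo): max(97, 12) = 97
C (Omar): min(85, 97) = 85
L (Hugo): max(3, 37, -23) = 37
M (Hugo): max(-87, -13, 76) = 76
N (Hugo): max(63, 73, 56) = 73
D (Omar): min(37, 76, 73) = 37
P (Hugo): max(14, -32, 94) = 94
Q (Hugo): max(-84, 63, -48) = 63
E (Omar): min(94, 63) = 63
A (Hugo): max(85, 37, 63) = 85
R (Hugo): max(7, 56) = 56
S (Hugo): max(-23, -52, 98) = 98
F (Omar): min(56, 98) = 56
T (Hugo): max(-91, 4, -80) = 4
U (Hugo): max(-38, -29) = -29
G (Omar): min(4, -29) = -29
V (Hugo): max(-4, -72, 3) = 3
W (Hugo): max(-79, 39) = 39
H (Omar): min(3, 39) = 3
B (Hugo): max(56, -29, 3) = 56
root (Omar): min(85, 56) = 56
Omar at root wants the lowest of {A=85, B=56}, so chooses B.

B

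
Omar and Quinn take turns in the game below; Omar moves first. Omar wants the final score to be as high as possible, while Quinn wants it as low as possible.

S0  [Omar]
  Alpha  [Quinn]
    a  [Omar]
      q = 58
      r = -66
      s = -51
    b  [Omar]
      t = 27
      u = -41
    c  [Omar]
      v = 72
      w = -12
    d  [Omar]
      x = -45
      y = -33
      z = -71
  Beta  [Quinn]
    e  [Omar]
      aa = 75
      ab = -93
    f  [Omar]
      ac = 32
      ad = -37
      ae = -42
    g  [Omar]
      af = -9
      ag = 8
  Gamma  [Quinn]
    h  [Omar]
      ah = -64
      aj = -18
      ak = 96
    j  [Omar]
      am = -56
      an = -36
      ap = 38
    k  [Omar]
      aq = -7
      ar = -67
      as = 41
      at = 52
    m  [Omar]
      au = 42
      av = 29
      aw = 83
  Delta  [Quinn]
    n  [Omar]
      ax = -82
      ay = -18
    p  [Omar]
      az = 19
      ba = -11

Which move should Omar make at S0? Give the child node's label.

a (Omar): max(58, -66, -51) = 58
b (Omar): max(27, -41) = 27
c (Omar): max(72, -12) = 72
d (Omar): max(-45, -33, -71) = -33
Alpha (Quinn): min(58, 27, 72, -33) = -33
e (Omar): max(75, -93) = 75
f (Omar): max(32, -37, -42) = 32
g (Omar): max(-9, 8) = 8
Beta (Quinn): min(75, 32, 8) = 8
h (Omar): max(-64, -18, 96) = 96
j (Omar): max(-56, -36, 38) = 38
k (Omar): max(-7, -67, 41, 52) = 52
m (Omar): max(42, 29, 83) = 83
Gamma (Quinn): min(96, 38, 52, 83) = 38
n (Omar): max(-82, -18) = -18
p (Omar): max(19, -11) = 19
Delta (Quinn): min(-18, 19) = -18
S0 (Omar): max(-33, 8, 38, -18) = 38
Omar at S0 wants the highest of {Alpha=-33, Beta=8, Gamma=38, Delta=-18}, so chooses Gamma.

Gamma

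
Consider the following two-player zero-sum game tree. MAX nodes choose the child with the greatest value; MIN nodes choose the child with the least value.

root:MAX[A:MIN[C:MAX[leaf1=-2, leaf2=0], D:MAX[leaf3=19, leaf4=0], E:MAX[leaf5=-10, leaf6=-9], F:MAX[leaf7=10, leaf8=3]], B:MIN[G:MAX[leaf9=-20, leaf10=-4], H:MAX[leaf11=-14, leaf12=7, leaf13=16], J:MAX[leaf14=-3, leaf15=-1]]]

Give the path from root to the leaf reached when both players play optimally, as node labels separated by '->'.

C (MAX): max(-2, 0) = 0
D (MAX): max(19, 0) = 19
E (MAX): max(-10, -9) = -9
F (MAX): max(10, 3) = 10
A (MIN): min(0, 19, -9, 10) = -9
G (MAX): max(-20, -4) = -4
H (MAX): max(-14, 7, 16) = 16
J (MAX): max(-3, -1) = -1
B (MIN): min(-4, 16, -1) = -4
root (MAX): max(-9, -4) = -4
At root, MAX picks B (highest: -4).
At B, MIN picks G (lowest: -4).
At G, MAX picks leaf10 (highest: -4).
Terminal value -4.

root -> B -> G -> leaf10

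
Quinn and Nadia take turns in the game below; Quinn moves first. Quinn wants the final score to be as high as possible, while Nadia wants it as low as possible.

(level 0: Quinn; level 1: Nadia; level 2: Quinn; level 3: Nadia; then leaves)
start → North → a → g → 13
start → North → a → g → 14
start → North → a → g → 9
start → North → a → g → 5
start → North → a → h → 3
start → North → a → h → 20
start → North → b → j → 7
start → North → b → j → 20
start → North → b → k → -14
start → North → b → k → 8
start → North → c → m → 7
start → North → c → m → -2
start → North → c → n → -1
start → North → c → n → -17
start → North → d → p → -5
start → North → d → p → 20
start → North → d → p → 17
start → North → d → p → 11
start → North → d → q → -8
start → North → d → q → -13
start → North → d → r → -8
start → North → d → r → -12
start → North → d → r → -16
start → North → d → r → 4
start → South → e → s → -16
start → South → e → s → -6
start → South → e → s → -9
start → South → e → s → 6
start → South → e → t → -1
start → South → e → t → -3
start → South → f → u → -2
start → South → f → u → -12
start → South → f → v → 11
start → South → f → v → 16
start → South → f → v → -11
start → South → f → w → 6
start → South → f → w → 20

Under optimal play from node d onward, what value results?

-5

p (Nadia): min(-5, 20, 17, 11) = -5
q (Nadia): min(-8, -13) = -13
r (Nadia): min(-8, -12, -16, 4) = -16
d (Quinn): max(-5, -13, -16) = -5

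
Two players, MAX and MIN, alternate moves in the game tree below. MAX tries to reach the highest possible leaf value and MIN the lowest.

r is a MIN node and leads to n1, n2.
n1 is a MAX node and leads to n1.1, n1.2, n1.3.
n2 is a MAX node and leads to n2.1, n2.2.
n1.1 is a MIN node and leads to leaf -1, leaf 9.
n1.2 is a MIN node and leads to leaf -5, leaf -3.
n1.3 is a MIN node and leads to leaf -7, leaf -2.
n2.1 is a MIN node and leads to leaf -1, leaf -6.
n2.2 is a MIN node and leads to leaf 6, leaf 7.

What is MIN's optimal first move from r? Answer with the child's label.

n1

n1.1 (MIN): min(-1, 9) = -1
n1.2 (MIN): min(-5, -3) = -5
n1.3 (MIN): min(-7, -2) = -7
n1 (MAX): max(-1, -5, -7) = -1
n2.1 (MIN): min(-1, -6) = -6
n2.2 (MIN): min(6, 7) = 6
n2 (MAX): max(-6, 6) = 6
r (MIN): min(-1, 6) = -1
MIN at r wants the lowest of {n1=-1, n2=6}, so chooses n1.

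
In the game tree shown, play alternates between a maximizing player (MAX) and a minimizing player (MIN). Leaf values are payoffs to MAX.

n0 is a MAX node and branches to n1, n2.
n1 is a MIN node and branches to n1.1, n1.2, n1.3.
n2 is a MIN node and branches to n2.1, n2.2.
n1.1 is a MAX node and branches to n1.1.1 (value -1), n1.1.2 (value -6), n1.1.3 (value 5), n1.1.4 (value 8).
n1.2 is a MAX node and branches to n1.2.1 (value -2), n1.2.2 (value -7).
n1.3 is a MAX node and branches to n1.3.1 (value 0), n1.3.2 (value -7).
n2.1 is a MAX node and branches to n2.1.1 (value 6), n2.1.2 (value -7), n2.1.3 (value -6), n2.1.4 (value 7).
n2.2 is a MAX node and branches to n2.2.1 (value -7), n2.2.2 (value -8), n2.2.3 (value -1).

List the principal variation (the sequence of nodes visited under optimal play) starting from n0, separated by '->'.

n1.1 (MAX): max(-1, -6, 5, 8) = 8
n1.2 (MAX): max(-2, -7) = -2
n1.3 (MAX): max(0, -7) = 0
n1 (MIN): min(8, -2, 0) = -2
n2.1 (MAX): max(6, -7, -6, 7) = 7
n2.2 (MAX): max(-7, -8, -1) = -1
n2 (MIN): min(7, -1) = -1
n0 (MAX): max(-2, -1) = -1
At n0, MAX picks n2 (highest: -1).
At n2, MIN picks n2.2 (lowest: -1).
At n2.2, MAX picks n2.2.3 (highest: -1).
Terminal value -1.

n0 -> n2 -> n2.2 -> n2.2.3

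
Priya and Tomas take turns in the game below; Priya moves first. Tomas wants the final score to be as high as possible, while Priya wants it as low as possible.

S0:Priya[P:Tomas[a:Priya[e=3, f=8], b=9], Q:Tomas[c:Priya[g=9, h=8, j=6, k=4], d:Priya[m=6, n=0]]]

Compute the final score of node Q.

4

c (Priya): min(9, 8, 6, 4) = 4
d (Priya): min(6, 0) = 0
Q (Tomas): max(4, 0) = 4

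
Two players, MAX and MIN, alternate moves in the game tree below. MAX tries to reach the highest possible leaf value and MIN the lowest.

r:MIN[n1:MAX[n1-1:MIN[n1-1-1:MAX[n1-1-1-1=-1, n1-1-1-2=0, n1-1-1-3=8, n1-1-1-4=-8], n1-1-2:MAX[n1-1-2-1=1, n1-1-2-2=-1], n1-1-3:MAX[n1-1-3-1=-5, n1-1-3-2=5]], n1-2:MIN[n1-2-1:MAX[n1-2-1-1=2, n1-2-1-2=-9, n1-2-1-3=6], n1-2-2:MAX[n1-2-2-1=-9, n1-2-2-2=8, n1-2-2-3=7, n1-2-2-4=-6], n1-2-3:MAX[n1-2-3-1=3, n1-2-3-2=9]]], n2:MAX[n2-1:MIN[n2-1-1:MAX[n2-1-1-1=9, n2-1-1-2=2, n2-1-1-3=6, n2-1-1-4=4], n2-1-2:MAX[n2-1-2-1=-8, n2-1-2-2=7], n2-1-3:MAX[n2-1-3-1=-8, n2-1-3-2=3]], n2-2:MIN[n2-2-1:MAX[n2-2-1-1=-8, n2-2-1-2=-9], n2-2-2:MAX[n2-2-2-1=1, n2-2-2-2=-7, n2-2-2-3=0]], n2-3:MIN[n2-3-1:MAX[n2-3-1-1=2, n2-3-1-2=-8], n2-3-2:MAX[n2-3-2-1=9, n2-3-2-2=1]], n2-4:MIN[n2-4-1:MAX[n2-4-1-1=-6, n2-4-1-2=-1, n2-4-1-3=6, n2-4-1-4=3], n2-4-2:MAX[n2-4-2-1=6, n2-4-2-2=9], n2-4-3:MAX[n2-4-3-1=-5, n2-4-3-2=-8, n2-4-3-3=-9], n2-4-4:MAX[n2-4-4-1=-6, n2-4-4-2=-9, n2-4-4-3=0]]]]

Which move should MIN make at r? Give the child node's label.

n2

n1-1-1 (MAX): max(-1, 0, 8, -8) = 8
n1-1-2 (MAX): max(1, -1) = 1
n1-1-3 (MAX): max(-5, 5) = 5
n1-1 (MIN): min(8, 1, 5) = 1
n1-2-1 (MAX): max(2, -9, 6) = 6
n1-2-2 (MAX): max(-9, 8, 7, -6) = 8
n1-2-3 (MAX): max(3, 9) = 9
n1-2 (MIN): min(6, 8, 9) = 6
n1 (MAX): max(1, 6) = 6
n2-1-1 (MAX): max(9, 2, 6, 4) = 9
n2-1-2 (MAX): max(-8, 7) = 7
n2-1-3 (MAX): max(-8, 3) = 3
n2-1 (MIN): min(9, 7, 3) = 3
n2-2-1 (MAX): max(-8, -9) = -8
n2-2-2 (MAX): max(1, -7, 0) = 1
n2-2 (MIN): min(-8, 1) = -8
n2-3-1 (MAX): max(2, -8) = 2
n2-3-2 (MAX): max(9, 1) = 9
n2-3 (MIN): min(2, 9) = 2
n2-4-1 (MAX): max(-6, -1, 6, 3) = 6
n2-4-2 (MAX): max(6, 9) = 9
n2-4-3 (MAX): max(-5, -8, -9) = -5
n2-4-4 (MAX): max(-6, -9, 0) = 0
n2-4 (MIN): min(6, 9, -5, 0) = -5
n2 (MAX): max(3, -8, 2, -5) = 3
r (MIN): min(6, 3) = 3
MIN at r wants the lowest of {n1=6, n2=3}, so chooses n2.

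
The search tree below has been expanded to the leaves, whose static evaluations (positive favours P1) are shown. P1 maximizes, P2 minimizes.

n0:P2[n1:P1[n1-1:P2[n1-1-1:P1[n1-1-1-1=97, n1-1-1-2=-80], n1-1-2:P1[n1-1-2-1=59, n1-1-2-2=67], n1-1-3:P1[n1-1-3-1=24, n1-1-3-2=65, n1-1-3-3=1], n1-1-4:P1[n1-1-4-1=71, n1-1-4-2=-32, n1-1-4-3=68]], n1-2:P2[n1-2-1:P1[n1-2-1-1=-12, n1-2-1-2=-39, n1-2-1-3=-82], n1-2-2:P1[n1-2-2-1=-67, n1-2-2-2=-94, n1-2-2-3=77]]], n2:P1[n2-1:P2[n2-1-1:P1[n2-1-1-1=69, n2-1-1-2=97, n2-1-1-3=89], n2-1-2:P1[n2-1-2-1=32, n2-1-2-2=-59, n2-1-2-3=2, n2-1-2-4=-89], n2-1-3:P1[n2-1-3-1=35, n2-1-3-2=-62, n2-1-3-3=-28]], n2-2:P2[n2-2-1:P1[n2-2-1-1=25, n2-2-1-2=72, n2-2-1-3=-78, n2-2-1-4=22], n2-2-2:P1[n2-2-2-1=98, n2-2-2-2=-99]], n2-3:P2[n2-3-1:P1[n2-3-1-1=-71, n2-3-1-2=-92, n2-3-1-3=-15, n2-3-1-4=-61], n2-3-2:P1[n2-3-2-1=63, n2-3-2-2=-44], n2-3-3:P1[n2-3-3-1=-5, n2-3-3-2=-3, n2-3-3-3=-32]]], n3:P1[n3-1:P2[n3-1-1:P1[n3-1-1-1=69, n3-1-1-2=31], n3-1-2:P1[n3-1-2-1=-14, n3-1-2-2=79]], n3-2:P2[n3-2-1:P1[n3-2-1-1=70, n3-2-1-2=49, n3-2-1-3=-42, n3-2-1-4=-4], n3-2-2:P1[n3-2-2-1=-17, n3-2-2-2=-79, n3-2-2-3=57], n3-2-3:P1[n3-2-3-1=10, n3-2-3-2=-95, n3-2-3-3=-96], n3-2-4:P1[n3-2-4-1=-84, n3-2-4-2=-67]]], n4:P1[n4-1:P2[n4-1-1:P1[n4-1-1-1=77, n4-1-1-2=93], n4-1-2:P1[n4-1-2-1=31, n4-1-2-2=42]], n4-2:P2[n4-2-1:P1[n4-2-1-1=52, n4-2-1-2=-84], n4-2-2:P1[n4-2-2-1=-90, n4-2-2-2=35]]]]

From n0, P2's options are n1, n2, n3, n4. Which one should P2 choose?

n4

n1-1-1 (P1): max(97, -80) = 97
n1-1-2 (P1): max(59, 67) = 67
n1-1-3 (P1): max(24, 65, 1) = 65
n1-1-4 (P1): max(71, -32, 68) = 71
n1-1 (P2): min(97, 67, 65, 71) = 65
n1-2-1 (P1): max(-12, -39, -82) = -12
n1-2-2 (P1): max(-67, -94, 77) = 77
n1-2 (P2): min(-12, 77) = -12
n1 (P1): max(65, -12) = 65
n2-1-1 (P1): max(69, 97, 89) = 97
n2-1-2 (P1): max(32, -59, 2, -89) = 32
n2-1-3 (P1): max(35, -62, -28) = 35
n2-1 (P2): min(97, 32, 35) = 32
n2-2-1 (P1): max(25, 72, -78, 22) = 72
n2-2-2 (P1): max(98, -99) = 98
n2-2 (P2): min(72, 98) = 72
n2-3-1 (P1): max(-71, -92, -15, -61) = -15
n2-3-2 (P1): max(63, -44) = 63
n2-3-3 (P1): max(-5, -3, -32) = -3
n2-3 (P2): min(-15, 63, -3) = -15
n2 (P1): max(32, 72, -15) = 72
n3-1-1 (P1): max(69, 31) = 69
n3-1-2 (P1): max(-14, 79) = 79
n3-1 (P2): min(69, 79) = 69
n3-2-1 (P1): max(70, 49, -42, -4) = 70
n3-2-2 (P1): max(-17, -79, 57) = 57
n3-2-3 (P1): max(10, -95, -96) = 10
n3-2-4 (P1): max(-84, -67) = -67
n3-2 (P2): min(70, 57, 10, -67) = -67
n3 (P1): max(69, -67) = 69
n4-1-1 (P1): max(77, 93) = 93
n4-1-2 (P1): max(31, 42) = 42
n4-1 (P2): min(93, 42) = 42
n4-2-1 (P1): max(52, -84) = 52
n4-2-2 (P1): max(-90, 35) = 35
n4-2 (P2): min(52, 35) = 35
n4 (P1): max(42, 35) = 42
n0 (P2): min(65, 72, 69, 42) = 42
P2 at n0 wants the lowest of {n1=65, n2=72, n3=69, n4=42}, so chooses n4.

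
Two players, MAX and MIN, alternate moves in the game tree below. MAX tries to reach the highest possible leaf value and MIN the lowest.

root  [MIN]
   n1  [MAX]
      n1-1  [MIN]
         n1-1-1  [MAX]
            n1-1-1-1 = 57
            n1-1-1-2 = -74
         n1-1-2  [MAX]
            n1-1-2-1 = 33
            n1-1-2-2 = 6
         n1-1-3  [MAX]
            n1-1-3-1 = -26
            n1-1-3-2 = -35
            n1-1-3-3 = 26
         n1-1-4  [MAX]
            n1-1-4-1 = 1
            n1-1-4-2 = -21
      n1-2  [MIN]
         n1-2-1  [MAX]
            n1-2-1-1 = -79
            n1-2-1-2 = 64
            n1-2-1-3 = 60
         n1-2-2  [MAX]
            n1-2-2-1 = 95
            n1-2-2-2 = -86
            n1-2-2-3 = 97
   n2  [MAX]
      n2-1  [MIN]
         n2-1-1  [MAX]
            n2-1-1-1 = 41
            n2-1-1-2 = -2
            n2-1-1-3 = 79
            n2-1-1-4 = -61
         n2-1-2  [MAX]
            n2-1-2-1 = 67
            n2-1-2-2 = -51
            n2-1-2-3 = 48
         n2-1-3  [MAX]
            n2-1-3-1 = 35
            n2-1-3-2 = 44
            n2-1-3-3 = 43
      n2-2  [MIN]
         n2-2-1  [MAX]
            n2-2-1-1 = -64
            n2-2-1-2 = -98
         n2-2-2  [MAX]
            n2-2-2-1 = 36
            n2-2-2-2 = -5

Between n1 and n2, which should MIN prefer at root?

n1-1-1 (MAX): max(57, -74) = 57
n1-1-2 (MAX): max(33, 6) = 33
n1-1-3 (MAX): max(-26, -35, 26) = 26
n1-1-4 (MAX): max(1, -21) = 1
n1-1 (MIN): min(57, 33, 26, 1) = 1
n1-2-1 (MAX): max(-79, 64, 60) = 64
n1-2-2 (MAX): max(95, -86, 97) = 97
n1-2 (MIN): min(64, 97) = 64
n1 (MAX): max(1, 64) = 64
n2-1-1 (MAX): max(41, -2, 79, -61) = 79
n2-1-2 (MAX): max(67, -51, 48) = 67
n2-1-3 (MAX): max(35, 44, 43) = 44
n2-1 (MIN): min(79, 67, 44) = 44
n2-2-1 (MAX): max(-64, -98) = -64
n2-2-2 (MAX): max(36, -5) = 36
n2-2 (MIN): min(-64, 36) = -64
n2 (MAX): max(44, -64) = 44
MIN prefers the lower value; n1=64, n2=44. n2 is better since 44 < 64.

n2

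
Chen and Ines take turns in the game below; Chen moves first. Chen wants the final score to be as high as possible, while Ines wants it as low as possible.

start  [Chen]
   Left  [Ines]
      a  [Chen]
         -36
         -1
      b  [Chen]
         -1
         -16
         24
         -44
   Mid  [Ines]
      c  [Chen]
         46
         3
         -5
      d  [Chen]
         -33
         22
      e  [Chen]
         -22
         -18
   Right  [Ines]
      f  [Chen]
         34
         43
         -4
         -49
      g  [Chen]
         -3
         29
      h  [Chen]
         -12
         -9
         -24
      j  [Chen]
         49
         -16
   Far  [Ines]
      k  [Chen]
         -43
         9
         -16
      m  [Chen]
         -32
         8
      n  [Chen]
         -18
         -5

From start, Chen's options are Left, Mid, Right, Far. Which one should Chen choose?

a (Chen): max(-36, -1) = -1
b (Chen): max(-1, -16, 24, -44) = 24
Left (Ines): min(-1, 24) = -1
c (Chen): max(46, 3, -5) = 46
d (Chen): max(-33, 22) = 22
e (Chen): max(-22, -18) = -18
Mid (Ines): min(46, 22, -18) = -18
f (Chen): max(34, 43, -4, -49) = 43
g (Chen): max(-3, 29) = 29
h (Chen): max(-12, -9, -24) = -9
j (Chen): max(49, -16) = 49
Right (Ines): min(43, 29, -9, 49) = -9
k (Chen): max(-43, 9, -16) = 9
m (Chen): max(-32, 8) = 8
n (Chen): max(-18, -5) = -5
Far (Ines): min(9, 8, -5) = -5
start (Chen): max(-1, -18, -9, -5) = -1
Chen at start wants the highest of {Left=-1, Mid=-18, Right=-9, Far=-5}, so chooses Left.

Left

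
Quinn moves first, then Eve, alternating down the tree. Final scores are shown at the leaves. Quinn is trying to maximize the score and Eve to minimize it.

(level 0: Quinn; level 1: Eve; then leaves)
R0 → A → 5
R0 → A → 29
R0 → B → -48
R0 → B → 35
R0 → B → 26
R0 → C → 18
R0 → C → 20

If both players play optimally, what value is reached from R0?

A (Eve): min(5, 29) = 5
B (Eve): min(-48, 35, 26) = -48
C (Eve): min(18, 20) = 18
R0 (Quinn): max(5, -48, 18) = 18

18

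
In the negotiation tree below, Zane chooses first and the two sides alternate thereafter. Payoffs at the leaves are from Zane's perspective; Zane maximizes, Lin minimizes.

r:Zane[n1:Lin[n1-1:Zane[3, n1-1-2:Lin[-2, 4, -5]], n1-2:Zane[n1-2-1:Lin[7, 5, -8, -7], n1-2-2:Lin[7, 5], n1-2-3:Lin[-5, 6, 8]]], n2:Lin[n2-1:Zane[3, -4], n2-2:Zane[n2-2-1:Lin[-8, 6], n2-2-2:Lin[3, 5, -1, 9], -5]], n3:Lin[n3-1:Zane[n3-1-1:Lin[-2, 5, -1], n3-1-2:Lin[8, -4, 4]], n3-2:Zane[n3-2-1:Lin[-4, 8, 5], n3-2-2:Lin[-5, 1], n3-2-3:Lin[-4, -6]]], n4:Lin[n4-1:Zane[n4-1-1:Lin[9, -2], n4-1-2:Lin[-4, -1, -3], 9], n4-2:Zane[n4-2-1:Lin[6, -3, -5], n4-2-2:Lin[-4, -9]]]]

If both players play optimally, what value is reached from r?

3

n1-1-2 (Lin): min(-2, 4, -5) = -5
n1-1 (Zane): max(3, -5) = 3
n1-2-1 (Lin): min(7, 5, -8, -7) = -8
n1-2-2 (Lin): min(7, 5) = 5
n1-2-3 (Lin): min(-5, 6, 8) = -5
n1-2 (Zane): max(-8, 5, -5) = 5
n1 (Lin): min(3, 5) = 3
n2-1 (Zane): max(3, -4) = 3
n2-2-1 (Lin): min(-8, 6) = -8
n2-2-2 (Lin): min(3, 5, -1, 9) = -1
n2-2 (Zane): max(-8, -1, -5) = -1
n2 (Lin): min(3, -1) = -1
n3-1-1 (Lin): min(-2, 5, -1) = -2
n3-1-2 (Lin): min(8, -4, 4) = -4
n3-1 (Zane): max(-2, -4) = -2
n3-2-1 (Lin): min(-4, 8, 5) = -4
n3-2-2 (Lin): min(-5, 1) = -5
n3-2-3 (Lin): min(-4, -6) = -6
n3-2 (Zane): max(-4, -5, -6) = -4
n3 (Lin): min(-2, -4) = -4
n4-1-1 (Lin): min(9, -2) = -2
n4-1-2 (Lin): min(-4, -1, -3) = -4
n4-1 (Zane): max(-2, -4, 9) = 9
n4-2-1 (Lin): min(6, -3, -5) = -5
n4-2-2 (Lin): min(-4, -9) = -9
n4-2 (Zane): max(-5, -9) = -5
n4 (Lin): min(9, -5) = -5
r (Zane): max(3, -1, -4, -5) = 3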